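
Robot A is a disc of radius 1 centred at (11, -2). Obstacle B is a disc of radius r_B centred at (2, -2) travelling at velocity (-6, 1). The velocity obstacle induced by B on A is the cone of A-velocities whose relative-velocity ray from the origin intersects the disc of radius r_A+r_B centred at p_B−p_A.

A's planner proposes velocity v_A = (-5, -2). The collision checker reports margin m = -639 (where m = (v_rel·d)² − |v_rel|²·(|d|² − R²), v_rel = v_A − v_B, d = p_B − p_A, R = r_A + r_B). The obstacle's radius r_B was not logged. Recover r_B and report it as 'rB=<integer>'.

m = -639
d = (-9, 0);  v_rel = (1, -3),  |v_rel|² = 10
v_rel×d = (1)·(0) − (-3)·(-9) = -27
since m = R²·10 − (-27)²:  R² = (729 + -639) / 10 = 9
R = √9 = 3  ⇒  r_B = 3 − 1 = 2

rB=2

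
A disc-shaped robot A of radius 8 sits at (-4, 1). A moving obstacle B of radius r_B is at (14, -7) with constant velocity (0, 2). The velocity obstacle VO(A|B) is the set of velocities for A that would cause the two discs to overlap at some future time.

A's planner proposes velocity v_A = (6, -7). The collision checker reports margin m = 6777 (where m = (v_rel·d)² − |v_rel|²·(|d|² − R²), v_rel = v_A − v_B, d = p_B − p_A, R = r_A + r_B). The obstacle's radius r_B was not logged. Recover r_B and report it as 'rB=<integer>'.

m = 6777
d = (18, -8);  v_rel = (6, -9),  |v_rel|² = 117
v_rel×d = (6)·(-8) − (-9)·(18) = 114
since m = R²·117 − 114²:  R² = (12996 + 6777) / 117 = 169
R = √169 = 13  ⇒  r_B = 13 − 8 = 5

rB=5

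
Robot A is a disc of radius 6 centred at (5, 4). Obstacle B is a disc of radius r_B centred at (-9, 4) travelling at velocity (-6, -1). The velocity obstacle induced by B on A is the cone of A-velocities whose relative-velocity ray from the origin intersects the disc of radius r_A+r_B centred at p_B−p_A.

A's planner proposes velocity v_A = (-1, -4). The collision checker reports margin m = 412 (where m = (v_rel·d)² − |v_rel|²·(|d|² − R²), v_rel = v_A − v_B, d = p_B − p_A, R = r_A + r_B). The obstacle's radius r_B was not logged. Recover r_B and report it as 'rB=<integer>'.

m = 412
d = (-14, 0);  v_rel = (5, -3),  |v_rel|² = 34
v_rel×d = (5)·(0) − (-3)·(-14) = -42
since m = R²·34 − (-42)²:  R² = (1764 + 412) / 34 = 64
R = √64 = 8  ⇒  r_B = 8 − 6 = 2

rB=2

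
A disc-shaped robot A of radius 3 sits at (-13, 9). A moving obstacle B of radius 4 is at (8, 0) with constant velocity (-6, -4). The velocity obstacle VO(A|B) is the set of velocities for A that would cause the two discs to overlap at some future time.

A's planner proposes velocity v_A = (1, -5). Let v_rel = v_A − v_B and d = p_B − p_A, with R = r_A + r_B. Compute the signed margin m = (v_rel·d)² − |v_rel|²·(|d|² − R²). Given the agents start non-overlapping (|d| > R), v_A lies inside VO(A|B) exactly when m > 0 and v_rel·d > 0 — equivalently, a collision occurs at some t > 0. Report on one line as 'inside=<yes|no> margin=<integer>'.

d = (21, -9),  |d|² = 522;  R = 3+4 = 7,  c = 522−7² = 473
v_rel = (7, -1),  |v_rel|² = 50;  v_rel·d = (7)·(21) + (-1)·(-9) = 156
50·t² − 312·t + 473 = 0  ⇒  m = 156² − 50·473 = 686
m = 686 > 0,  v_rel·d = 156 > 0  ⇒  inside

inside=yes margin=686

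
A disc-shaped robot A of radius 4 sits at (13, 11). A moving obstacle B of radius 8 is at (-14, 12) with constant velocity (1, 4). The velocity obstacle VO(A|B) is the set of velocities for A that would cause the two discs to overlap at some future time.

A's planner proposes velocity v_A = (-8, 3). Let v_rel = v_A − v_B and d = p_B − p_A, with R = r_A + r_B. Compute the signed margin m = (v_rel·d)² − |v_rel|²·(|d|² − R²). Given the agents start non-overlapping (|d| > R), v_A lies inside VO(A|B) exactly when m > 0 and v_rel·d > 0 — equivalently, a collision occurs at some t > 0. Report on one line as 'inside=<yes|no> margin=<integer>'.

d = (-27, 1),  |d|² = 730;  R = 4+8 = 12,  c = 730−12² = 586
v_rel = (-9, -1),  |v_rel|² = 82;  v_rel·d = (-9)·(-27) + (-1)·(1) = 242
82·t² − 484·t + 586 = 0  ⇒  m = 242² − 82·586 = 10512
m = 10512 > 0,  v_rel·d = 242 > 0  ⇒  inside

inside=yes margin=10512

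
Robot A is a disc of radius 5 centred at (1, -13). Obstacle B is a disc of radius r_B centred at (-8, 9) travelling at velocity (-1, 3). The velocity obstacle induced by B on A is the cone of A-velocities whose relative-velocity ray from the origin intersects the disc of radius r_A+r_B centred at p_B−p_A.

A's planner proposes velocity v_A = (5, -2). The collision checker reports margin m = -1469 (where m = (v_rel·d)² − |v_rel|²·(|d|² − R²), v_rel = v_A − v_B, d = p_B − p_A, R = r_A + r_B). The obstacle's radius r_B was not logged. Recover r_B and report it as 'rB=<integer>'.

m = -1469
d = (-9, 22);  v_rel = (6, -5),  |v_rel|² = 61
v_rel×d = (6)·(22) − (-5)·(-9) = 87
since m = R²·61 − 87²:  R² = (7569 + -1469) / 61 = 100
R = √100 = 10  ⇒  r_B = 10 − 5 = 5

rB=5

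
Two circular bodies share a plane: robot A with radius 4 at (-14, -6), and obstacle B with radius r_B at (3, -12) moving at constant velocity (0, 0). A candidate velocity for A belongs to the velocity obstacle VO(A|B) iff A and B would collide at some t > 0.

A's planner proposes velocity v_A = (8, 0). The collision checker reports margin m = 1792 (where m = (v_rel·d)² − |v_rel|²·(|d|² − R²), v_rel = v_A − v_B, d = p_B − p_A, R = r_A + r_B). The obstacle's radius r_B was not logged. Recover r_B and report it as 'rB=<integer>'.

m = 1792
d = (17, -6);  v_rel = (8, 0),  |v_rel|² = 64
v_rel×d = (8)·(-6) − (0)·(17) = -48
since m = R²·64 − (-48)²:  R² = (2304 + 1792) / 64 = 64
R = √64 = 8  ⇒  r_B = 8 − 4 = 4

rB=4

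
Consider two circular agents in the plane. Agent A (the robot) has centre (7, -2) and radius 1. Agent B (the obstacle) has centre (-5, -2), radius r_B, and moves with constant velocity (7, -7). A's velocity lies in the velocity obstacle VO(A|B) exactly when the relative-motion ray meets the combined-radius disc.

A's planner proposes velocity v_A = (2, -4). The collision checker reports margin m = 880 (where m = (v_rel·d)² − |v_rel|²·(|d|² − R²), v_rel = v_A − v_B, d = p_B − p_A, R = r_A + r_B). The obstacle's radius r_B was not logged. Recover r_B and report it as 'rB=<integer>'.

m = 880
d = (-12, 0);  v_rel = (-5, 3),  |v_rel|² = 34
v_rel×d = (-5)·(0) − (3)·(-12) = 36
since m = R²·34 − 36²:  R² = (1296 + 880) / 34 = 64
R = √64 = 8  ⇒  r_B = 8 − 1 = 7

rB=7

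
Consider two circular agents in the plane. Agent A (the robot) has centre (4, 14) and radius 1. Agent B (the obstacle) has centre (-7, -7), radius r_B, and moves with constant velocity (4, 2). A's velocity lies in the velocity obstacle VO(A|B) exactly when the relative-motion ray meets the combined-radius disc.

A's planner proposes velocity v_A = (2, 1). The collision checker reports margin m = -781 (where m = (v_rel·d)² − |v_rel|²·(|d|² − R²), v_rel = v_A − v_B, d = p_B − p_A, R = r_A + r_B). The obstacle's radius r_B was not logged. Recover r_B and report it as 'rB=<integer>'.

m = -781
d = (-11, -21);  v_rel = (-2, -1),  |v_rel|² = 5
v_rel×d = (-2)·(-21) − (-1)·(-11) = 31
since m = R²·5 − 31²:  R² = (961 + -781) / 5 = 36
R = √36 = 6  ⇒  r_B = 6 − 1 = 5

rB=5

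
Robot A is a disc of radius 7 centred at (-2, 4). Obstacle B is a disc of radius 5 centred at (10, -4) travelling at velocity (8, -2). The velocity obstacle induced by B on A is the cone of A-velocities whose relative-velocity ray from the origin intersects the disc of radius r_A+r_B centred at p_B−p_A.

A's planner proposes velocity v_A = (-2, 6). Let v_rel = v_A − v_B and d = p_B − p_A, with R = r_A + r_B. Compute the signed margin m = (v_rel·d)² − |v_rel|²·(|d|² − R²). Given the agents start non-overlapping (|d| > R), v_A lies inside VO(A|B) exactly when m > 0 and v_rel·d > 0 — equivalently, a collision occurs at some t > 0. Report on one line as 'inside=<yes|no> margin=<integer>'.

d = (12, -8),  |d|² = 208;  R = 7+5 = 12,  c = 208−12² = 64
v_rel = (-10, 8),  |v_rel|² = 164;  v_rel·d = (-10)·(12) + (8)·(-8) = -184
164·t² + 368·t + 64 = 0  ⇒  m = (-184)² − 164·64 = 23360
m = 23360 > 0,  v_rel·d = -184 < 0  ⇒  outside

inside=no margin=23360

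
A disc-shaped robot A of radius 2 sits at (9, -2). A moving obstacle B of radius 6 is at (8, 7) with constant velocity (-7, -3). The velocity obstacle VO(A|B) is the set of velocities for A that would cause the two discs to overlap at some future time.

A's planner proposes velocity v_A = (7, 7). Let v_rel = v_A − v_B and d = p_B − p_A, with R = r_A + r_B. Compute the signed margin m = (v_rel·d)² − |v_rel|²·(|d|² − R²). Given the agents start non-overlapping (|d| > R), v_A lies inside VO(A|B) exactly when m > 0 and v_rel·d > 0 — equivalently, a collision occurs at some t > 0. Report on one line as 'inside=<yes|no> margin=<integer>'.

d = (-1, 9),  |d|² = 82;  R = 2+6 = 8,  c = 82−8² = 18
v_rel = (14, 10),  |v_rel|² = 296;  v_rel·d = (14)·(-1) + (10)·(9) = 76
296·t² − 152·t + 18 = 0  ⇒  m = 76² − 296·18 = 448
m = 448 > 0,  v_rel·d = 76 > 0  ⇒  inside

inside=yes margin=448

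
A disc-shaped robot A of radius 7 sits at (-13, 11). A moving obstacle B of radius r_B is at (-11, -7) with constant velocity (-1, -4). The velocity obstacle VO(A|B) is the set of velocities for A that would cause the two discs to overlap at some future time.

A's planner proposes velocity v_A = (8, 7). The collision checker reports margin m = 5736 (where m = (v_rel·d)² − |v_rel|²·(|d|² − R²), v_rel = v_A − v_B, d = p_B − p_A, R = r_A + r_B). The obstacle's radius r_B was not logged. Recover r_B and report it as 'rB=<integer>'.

m = 5736
d = (2, -18);  v_rel = (9, 11),  |v_rel|² = 202
v_rel×d = (9)·(-18) − (11)·(2) = -184
since m = R²·202 − (-184)²:  R² = (33856 + 5736) / 202 = 196
R = √196 = 14  ⇒  r_B = 14 − 7 = 7

rB=7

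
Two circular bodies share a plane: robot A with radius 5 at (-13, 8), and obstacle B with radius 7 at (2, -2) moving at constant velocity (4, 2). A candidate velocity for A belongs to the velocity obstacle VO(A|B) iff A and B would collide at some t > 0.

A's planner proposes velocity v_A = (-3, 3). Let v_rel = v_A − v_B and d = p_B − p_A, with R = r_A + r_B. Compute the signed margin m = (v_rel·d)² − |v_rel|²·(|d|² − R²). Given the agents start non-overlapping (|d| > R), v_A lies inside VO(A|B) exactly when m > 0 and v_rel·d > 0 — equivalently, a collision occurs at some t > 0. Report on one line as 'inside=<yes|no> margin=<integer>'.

d = (15, -10),  |d|² = 325;  R = 5+7 = 12,  c = 325−12² = 181
v_rel = (-7, 1),  |v_rel|² = 50;  v_rel·d = (-7)·(15) + (1)·(-10) = -115
50·t² + 230·t + 181 = 0  ⇒  m = (-115)² − 50·181 = 4175
m = 4175 > 0,  v_rel·d = -115 < 0  ⇒  outside

inside=no margin=4175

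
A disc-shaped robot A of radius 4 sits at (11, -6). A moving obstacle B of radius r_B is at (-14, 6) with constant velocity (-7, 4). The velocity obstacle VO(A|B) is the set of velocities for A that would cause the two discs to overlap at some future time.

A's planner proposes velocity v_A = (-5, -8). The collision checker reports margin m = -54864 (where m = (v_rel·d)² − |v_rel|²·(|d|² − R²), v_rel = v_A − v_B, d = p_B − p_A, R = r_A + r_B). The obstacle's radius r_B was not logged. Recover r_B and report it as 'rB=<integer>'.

m = -54864
d = (-25, 12);  v_rel = (2, -12),  |v_rel|² = 148
v_rel×d = (2)·(12) − (-12)·(-25) = -276
since m = R²·148 − (-276)²:  R² = (76176 + -54864) / 148 = 144
R = √144 = 12  ⇒  r_B = 12 − 4 = 8

rB=8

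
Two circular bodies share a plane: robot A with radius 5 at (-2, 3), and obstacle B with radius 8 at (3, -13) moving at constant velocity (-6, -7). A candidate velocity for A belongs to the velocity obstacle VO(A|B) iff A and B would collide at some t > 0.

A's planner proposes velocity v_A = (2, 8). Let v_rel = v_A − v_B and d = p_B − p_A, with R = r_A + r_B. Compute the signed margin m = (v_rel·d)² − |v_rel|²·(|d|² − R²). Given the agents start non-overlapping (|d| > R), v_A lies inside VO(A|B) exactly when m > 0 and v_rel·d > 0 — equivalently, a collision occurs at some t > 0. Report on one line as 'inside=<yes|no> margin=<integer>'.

d = (5, -16),  |d|² = 281;  R = 5+8 = 13,  c = 281−13² = 112
v_rel = (8, 15),  |v_rel|² = 289;  v_rel·d = (8)·(5) + (15)·(-16) = -200
289·t² + 400·t + 112 = 0  ⇒  m = (-200)² − 289·112 = 7632
m = 7632 > 0,  v_rel·d = -200 < 0  ⇒  outside

inside=no margin=7632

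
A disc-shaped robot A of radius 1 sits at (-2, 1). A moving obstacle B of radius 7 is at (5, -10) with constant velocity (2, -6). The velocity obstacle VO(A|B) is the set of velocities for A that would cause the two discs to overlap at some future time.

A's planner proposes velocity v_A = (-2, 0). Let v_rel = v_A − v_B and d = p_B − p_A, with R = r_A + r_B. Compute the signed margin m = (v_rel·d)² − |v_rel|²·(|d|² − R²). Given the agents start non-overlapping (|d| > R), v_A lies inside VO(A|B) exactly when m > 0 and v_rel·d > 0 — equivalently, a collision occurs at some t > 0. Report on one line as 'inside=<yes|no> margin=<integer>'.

d = (7, -11),  |d|² = 170;  R = 1+7 = 8,  c = 170−8² = 106
v_rel = (-4, 6),  |v_rel|² = 52;  v_rel·d = (-4)·(7) + (6)·(-11) = -94
52·t² + 188·t + 106 = 0  ⇒  m = (-94)² − 52·106 = 3324
m = 3324 > 0,  v_rel·d = -94 < 0  ⇒  outside

inside=no margin=3324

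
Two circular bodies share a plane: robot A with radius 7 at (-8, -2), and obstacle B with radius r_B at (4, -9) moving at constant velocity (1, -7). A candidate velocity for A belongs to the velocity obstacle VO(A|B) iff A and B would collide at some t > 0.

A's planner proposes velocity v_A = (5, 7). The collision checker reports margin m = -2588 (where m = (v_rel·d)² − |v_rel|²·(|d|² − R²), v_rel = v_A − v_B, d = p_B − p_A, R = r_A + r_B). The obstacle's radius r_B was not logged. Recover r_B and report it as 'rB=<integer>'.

m = -2588
d = (12, -7);  v_rel = (4, 14),  |v_rel|² = 212
v_rel×d = (4)·(-7) − (14)·(12) = -196
since m = R²·212 − (-196)²:  R² = (38416 + -2588) / 212 = 169
R = √169 = 13  ⇒  r_B = 13 − 7 = 6

rB=6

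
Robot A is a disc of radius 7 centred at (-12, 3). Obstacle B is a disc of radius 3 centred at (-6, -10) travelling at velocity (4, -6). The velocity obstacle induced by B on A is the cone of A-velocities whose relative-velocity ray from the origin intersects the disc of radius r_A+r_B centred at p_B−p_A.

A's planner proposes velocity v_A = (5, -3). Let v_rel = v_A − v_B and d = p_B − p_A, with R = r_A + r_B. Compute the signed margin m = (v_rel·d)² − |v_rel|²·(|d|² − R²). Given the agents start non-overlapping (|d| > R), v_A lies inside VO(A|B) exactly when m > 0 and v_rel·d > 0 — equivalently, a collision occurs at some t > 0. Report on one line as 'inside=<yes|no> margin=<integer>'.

d = (6, -13),  |d|² = 205;  R = 7+3 = 10,  c = 205−10² = 105
v_rel = (1, 3),  |v_rel|² = 10;  v_rel·d = (1)·(6) + (3)·(-13) = -33
10·t² + 66·t + 105 = 0  ⇒  m = (-33)² − 10·105 = 39
m = 39 > 0,  v_rel·d = -33 < 0  ⇒  outside

inside=no margin=39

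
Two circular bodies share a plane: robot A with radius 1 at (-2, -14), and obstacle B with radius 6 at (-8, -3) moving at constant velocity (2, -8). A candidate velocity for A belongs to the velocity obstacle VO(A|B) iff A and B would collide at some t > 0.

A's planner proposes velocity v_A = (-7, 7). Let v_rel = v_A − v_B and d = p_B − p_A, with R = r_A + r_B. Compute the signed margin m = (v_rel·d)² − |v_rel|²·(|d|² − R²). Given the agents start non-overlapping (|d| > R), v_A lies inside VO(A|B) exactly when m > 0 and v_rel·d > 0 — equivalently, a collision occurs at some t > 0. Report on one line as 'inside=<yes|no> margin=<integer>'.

d = (-6, 11),  |d|² = 157;  R = 1+6 = 7,  c = 157−7² = 108
v_rel = (-9, 15),  |v_rel|² = 306;  v_rel·d = (-9)·(-6) + (15)·(11) = 219
306·t² − 438·t + 108 = 0  ⇒  m = 219² − 306·108 = 14913
m = 14913 > 0,  v_rel·d = 219 > 0  ⇒  inside

inside=yes margin=14913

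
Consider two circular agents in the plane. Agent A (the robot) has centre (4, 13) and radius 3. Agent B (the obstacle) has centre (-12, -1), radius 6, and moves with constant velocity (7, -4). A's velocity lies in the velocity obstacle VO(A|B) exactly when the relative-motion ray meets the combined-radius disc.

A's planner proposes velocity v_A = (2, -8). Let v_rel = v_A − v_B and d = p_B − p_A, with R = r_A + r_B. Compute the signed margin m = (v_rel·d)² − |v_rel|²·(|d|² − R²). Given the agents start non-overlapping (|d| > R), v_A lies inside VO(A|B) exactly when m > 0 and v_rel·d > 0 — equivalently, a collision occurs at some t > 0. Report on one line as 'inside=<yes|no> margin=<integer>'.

d = (-16, -14),  |d|² = 452;  R = 3+6 = 9,  c = 452−9² = 371
v_rel = (-5, -4),  |v_rel|² = 41;  v_rel·d = (-5)·(-16) + (-4)·(-14) = 136
41·t² − 272·t + 371 = 0  ⇒  m = 136² − 41·371 = 3285
m = 3285 > 0,  v_rel·d = 136 > 0  ⇒  inside

inside=yes margin=3285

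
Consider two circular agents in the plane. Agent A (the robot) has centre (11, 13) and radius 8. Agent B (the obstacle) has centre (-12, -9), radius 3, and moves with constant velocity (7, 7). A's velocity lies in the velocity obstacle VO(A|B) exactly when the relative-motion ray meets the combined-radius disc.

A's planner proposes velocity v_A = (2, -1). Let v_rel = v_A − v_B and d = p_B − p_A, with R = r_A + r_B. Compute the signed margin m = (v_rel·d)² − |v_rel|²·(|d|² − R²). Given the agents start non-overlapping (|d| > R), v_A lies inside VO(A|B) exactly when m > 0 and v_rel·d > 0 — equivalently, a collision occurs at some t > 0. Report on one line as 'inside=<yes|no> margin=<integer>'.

d = (-23, -22),  |d|² = 1013;  R = 8+3 = 11,  c = 1013−11² = 892
v_rel = (-5, -8),  |v_rel|² = 89;  v_rel·d = (-5)·(-23) + (-8)·(-22) = 291
89·t² − 582·t + 892 = 0  ⇒  m = 291² − 89·892 = 5293
m = 5293 > 0,  v_rel·d = 291 > 0  ⇒  inside

inside=yes margin=5293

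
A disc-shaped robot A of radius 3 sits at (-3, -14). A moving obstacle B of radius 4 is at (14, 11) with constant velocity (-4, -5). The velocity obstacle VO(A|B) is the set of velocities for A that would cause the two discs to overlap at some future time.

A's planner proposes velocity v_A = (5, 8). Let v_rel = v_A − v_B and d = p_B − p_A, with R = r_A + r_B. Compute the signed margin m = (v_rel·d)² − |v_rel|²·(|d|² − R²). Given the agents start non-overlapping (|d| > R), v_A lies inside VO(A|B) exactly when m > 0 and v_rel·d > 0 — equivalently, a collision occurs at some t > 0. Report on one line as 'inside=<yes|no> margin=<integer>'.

d = (17, 25),  |d|² = 914;  R = 3+4 = 7,  c = 914−7² = 865
v_rel = (9, 13),  |v_rel|² = 250;  v_rel·d = (9)·(17) + (13)·(25) = 478
250·t² − 956·t + 865 = 0  ⇒  m = 478² − 250·865 = 12234
m = 12234 > 0,  v_rel·d = 478 > 0  ⇒  inside

inside=yes margin=12234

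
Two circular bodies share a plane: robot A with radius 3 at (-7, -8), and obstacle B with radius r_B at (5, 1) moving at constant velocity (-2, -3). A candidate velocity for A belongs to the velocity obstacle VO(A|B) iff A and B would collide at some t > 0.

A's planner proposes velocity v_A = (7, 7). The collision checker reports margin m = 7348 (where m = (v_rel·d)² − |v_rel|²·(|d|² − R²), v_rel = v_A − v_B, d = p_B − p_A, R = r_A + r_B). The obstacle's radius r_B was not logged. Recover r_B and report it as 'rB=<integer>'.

m = 7348
d = (12, 9);  v_rel = (9, 10),  |v_rel|² = 181
v_rel×d = (9)·(9) − (10)·(12) = -39
since m = R²·181 − (-39)²:  R² = (1521 + 7348) / 181 = 49
R = √49 = 7  ⇒  r_B = 7 − 3 = 4

rB=4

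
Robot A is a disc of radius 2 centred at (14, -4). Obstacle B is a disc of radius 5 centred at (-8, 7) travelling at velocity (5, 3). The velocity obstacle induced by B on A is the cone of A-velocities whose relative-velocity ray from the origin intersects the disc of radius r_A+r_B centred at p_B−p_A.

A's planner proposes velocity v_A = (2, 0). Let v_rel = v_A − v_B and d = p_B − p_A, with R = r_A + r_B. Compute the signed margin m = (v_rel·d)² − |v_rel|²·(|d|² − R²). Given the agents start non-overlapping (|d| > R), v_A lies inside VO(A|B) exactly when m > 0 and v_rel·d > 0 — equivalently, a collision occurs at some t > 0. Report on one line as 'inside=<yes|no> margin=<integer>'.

d = (-22, 11),  |d|² = 605;  R = 2+5 = 7,  c = 605−7² = 556
v_rel = (-3, -3),  |v_rel|² = 18;  v_rel·d = (-3)·(-22) + (-3)·(11) = 33
18·t² − 66·t + 556 = 0  ⇒  m = 33² − 18·556 = -8919
m = -8919 < 0,  v_rel·d = 33 > 0  ⇒  outside

inside=no margin=-8919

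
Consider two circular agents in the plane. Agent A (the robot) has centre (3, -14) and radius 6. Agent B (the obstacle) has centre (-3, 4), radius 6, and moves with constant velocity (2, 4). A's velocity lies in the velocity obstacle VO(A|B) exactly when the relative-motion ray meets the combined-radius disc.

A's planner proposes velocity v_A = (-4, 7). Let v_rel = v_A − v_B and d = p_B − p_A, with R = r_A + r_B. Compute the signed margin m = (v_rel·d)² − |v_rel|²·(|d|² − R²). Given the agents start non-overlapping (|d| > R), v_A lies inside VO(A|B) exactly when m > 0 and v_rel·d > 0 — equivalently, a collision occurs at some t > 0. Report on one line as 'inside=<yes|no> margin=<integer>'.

d = (-6, 18),  |d|² = 360;  R = 6+6 = 12,  c = 360−12² = 216
v_rel = (-6, 3),  |v_rel|² = 45;  v_rel·d = (-6)·(-6) + (3)·(18) = 90
45·t² − 180·t + 216 = 0  ⇒  m = 90² − 45·216 = -1620
m = -1620 < 0,  v_rel·d = 90 > 0  ⇒  outside

inside=no margin=-1620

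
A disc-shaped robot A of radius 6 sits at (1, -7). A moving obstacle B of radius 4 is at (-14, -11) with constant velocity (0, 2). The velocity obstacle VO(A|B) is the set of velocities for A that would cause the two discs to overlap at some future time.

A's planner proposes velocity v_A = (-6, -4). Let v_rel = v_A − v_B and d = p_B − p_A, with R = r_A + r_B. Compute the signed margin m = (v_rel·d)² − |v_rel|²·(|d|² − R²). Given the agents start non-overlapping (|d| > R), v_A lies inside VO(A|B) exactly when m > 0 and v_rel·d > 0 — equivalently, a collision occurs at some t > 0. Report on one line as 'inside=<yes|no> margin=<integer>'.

d = (-15, -4),  |d|² = 241;  R = 6+4 = 10,  c = 241−10² = 141
v_rel = (-6, -6),  |v_rel|² = 72;  v_rel·d = (-6)·(-15) + (-6)·(-4) = 114
72·t² − 228·t + 141 = 0  ⇒  m = 114² − 72·141 = 2844
m = 2844 > 0,  v_rel·d = 114 > 0  ⇒  inside

inside=yes margin=2844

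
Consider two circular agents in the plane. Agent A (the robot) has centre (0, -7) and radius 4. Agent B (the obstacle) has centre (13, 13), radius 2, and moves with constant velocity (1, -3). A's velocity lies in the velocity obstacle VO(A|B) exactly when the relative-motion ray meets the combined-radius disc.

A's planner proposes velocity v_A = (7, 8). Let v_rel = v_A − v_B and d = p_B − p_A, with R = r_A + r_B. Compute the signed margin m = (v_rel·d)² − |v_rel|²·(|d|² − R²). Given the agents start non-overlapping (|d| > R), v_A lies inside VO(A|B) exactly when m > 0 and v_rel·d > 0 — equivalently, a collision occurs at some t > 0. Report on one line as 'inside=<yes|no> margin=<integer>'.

d = (13, 20),  |d|² = 569;  R = 4+2 = 6,  c = 569−6² = 533
v_rel = (6, 11),  |v_rel|² = 157;  v_rel·d = (6)·(13) + (11)·(20) = 298
157·t² − 596·t + 533 = 0  ⇒  m = 298² − 157·533 = 5123
m = 5123 > 0,  v_rel·d = 298 > 0  ⇒  inside

inside=yes margin=5123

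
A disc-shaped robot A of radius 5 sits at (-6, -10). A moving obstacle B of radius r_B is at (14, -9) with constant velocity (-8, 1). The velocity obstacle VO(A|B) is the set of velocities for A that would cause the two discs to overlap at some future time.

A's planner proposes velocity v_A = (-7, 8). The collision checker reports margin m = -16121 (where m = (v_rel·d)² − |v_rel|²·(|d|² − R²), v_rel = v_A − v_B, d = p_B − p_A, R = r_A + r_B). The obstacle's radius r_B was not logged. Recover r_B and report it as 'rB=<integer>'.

m = -16121
d = (20, 1);  v_rel = (1, 7),  |v_rel|² = 50
v_rel×d = (1)·(1) − (7)·(20) = -139
since m = R²·50 − (-139)²:  R² = (19321 + -16121) / 50 = 64
R = √64 = 8  ⇒  r_B = 8 − 5 = 3

rB=3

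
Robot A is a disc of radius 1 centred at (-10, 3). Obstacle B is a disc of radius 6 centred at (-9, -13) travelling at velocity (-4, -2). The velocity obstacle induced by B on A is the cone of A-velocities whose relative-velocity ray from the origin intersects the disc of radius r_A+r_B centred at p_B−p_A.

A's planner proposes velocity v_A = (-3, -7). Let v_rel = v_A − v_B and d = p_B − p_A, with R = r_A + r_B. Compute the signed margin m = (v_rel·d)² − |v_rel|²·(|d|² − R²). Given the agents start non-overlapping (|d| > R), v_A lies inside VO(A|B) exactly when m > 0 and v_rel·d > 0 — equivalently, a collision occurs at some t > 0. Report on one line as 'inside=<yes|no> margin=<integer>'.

d = (1, -16),  |d|² = 257;  R = 1+6 = 7,  c = 257−7² = 208
v_rel = (1, -5),  |v_rel|² = 26;  v_rel·d = (1)·(1) + (-5)·(-16) = 81
26·t² − 162·t + 208 = 0  ⇒  m = 81² − 26·208 = 1153
m = 1153 > 0,  v_rel·d = 81 > 0  ⇒  inside

inside=yes margin=1153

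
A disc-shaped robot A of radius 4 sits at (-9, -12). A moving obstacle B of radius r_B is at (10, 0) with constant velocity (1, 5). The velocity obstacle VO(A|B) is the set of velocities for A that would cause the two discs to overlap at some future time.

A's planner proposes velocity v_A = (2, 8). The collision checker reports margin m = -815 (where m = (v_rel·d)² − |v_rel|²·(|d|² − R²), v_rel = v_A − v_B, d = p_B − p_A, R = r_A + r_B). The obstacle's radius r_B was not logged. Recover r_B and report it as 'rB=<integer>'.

m = -815
d = (19, 12);  v_rel = (1, 3),  |v_rel|² = 10
v_rel×d = (1)·(12) − (3)·(19) = -45
since m = R²·10 − (-45)²:  R² = (2025 + -815) / 10 = 121
R = √121 = 11  ⇒  r_B = 11 − 4 = 7

rB=7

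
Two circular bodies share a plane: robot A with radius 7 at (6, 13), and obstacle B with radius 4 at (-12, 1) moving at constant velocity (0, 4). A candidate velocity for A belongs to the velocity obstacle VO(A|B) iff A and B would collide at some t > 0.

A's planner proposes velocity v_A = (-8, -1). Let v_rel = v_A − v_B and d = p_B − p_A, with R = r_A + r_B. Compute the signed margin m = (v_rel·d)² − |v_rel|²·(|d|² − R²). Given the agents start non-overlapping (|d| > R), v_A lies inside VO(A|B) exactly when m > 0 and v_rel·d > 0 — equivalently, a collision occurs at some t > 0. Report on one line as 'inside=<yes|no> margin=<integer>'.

d = (-18, -12),  |d|² = 468;  R = 7+4 = 11,  c = 468−11² = 347
v_rel = (-8, -5),  |v_rel|² = 89;  v_rel·d = (-8)·(-18) + (-5)·(-12) = 204
89·t² − 408·t + 347 = 0  ⇒  m = 204² − 89·347 = 10733
m = 10733 > 0,  v_rel·d = 204 > 0  ⇒  inside

inside=yes margin=10733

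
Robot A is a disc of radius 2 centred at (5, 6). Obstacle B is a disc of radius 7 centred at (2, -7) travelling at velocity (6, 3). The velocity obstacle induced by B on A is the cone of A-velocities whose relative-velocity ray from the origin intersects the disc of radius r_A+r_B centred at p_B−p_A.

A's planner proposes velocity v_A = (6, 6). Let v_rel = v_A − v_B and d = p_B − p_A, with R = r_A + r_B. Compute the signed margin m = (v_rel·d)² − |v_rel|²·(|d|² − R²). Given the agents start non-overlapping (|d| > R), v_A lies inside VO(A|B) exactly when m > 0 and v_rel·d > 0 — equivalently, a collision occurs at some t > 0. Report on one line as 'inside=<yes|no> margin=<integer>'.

d = (-3, -13),  |d|² = 178;  R = 2+7 = 9,  c = 178−9² = 97
v_rel = (0, 3),  |v_rel|² = 9;  v_rel·d = (0)·(-3) + (3)·(-13) = -39
9·t² + 78·t + 97 = 0  ⇒  m = (-39)² − 9·97 = 648
m = 648 > 0,  v_rel·d = -39 < 0  ⇒  outside

inside=no margin=648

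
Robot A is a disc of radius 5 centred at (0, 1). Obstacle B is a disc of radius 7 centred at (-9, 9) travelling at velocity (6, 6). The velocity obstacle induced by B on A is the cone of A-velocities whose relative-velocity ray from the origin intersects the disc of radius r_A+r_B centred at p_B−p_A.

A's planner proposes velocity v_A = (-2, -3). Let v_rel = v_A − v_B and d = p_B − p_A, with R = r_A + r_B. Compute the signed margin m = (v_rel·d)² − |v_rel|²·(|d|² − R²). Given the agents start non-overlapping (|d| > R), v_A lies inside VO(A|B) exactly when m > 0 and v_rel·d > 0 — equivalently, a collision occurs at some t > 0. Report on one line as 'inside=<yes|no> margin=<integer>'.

d = (-9, 8),  |d|² = 145;  R = 5+7 = 12,  c = 145−12² = 1
v_rel = (-8, -9),  |v_rel|² = 145;  v_rel·d = (-8)·(-9) + (-9)·(8) = 0
145·t² − 0·t + 1 = 0  ⇒  m = 0² − 145·1 = -145
m = -145 < 0,  v_rel·d = 0 = 0  ⇒  outside

inside=no margin=-145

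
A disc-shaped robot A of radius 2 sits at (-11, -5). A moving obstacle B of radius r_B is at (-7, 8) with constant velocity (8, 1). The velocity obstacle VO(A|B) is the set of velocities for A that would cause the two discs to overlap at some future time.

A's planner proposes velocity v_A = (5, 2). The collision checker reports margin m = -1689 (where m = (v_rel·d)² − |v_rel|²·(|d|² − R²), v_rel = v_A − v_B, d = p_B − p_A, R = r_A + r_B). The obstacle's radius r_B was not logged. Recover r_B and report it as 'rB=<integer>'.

m = -1689
d = (4, 13);  v_rel = (-3, 1),  |v_rel|² = 10
v_rel×d = (-3)·(13) − (1)·(4) = -43
since m = R²·10 − (-43)²:  R² = (1849 + -1689) / 10 = 16
R = √16 = 4  ⇒  r_B = 4 − 2 = 2

rB=2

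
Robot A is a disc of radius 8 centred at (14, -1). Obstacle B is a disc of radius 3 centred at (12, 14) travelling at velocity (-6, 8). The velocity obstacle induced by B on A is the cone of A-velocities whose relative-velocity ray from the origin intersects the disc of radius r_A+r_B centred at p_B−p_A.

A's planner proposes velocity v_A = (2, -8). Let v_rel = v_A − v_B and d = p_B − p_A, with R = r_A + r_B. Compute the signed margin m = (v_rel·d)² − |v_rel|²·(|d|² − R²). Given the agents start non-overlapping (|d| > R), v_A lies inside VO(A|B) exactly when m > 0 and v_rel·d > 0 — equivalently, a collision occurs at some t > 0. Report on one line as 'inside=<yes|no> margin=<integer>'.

d = (-2, 15),  |d|² = 229;  R = 8+3 = 11,  c = 229−11² = 108
v_rel = (8, -16),  |v_rel|² = 320;  v_rel·d = (8)·(-2) + (-16)·(15) = -256
320·t² + 512·t + 108 = 0  ⇒  m = (-256)² − 320·108 = 30976
m = 30976 > 0,  v_rel·d = -256 < 0  ⇒  outside

inside=no margin=30976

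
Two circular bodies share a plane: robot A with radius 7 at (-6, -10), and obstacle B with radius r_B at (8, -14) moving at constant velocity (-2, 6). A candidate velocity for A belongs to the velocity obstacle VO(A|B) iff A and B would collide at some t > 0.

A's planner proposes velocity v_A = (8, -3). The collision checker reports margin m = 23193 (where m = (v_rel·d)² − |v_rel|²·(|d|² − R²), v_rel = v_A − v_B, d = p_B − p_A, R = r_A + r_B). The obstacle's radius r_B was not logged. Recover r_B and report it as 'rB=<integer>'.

m = 23193
d = (14, -4);  v_rel = (10, -9),  |v_rel|² = 181
v_rel×d = (10)·(-4) − (-9)·(14) = 86
since m = R²·181 − 86²:  R² = (7396 + 23193) / 181 = 169
R = √169 = 13  ⇒  r_B = 13 − 7 = 6

rB=6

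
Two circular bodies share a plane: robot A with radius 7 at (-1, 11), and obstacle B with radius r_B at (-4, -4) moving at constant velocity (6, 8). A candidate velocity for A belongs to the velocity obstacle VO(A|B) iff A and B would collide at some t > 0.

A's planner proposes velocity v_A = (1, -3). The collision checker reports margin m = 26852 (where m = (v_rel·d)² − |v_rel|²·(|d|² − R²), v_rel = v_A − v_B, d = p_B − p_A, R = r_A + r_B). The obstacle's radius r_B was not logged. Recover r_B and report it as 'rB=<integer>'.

m = 26852
d = (-3, -15);  v_rel = (-5, -11),  |v_rel|² = 146
v_rel×d = (-5)·(-15) − (-11)·(-3) = 42
since m = R²·146 − 42²:  R² = (1764 + 26852) / 146 = 196
R = √196 = 14  ⇒  r_B = 14 − 7 = 7

rB=7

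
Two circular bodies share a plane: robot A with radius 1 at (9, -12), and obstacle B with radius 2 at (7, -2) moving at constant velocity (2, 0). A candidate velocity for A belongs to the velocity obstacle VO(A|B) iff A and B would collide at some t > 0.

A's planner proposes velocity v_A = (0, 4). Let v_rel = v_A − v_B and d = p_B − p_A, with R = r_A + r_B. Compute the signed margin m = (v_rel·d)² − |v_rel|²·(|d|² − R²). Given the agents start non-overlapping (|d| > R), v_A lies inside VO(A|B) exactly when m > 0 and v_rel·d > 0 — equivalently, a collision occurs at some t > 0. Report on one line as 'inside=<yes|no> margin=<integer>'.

d = (-2, 10),  |d|² = 104;  R = 1+2 = 3,  c = 104−3² = 95
v_rel = (-2, 4),  |v_rel|² = 20;  v_rel·d = (-2)·(-2) + (4)·(10) = 44
20·t² − 88·t + 95 = 0  ⇒  m = 44² − 20·95 = 36
m = 36 > 0,  v_rel·d = 44 > 0  ⇒  inside

inside=yes margin=36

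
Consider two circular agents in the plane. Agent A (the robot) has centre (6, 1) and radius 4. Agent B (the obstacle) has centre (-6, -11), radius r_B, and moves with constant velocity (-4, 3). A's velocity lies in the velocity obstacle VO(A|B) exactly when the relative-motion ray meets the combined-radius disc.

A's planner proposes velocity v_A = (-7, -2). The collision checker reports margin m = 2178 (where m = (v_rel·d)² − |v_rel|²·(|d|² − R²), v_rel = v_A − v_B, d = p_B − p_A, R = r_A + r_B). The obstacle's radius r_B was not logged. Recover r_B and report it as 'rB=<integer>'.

m = 2178
d = (-12, -12);  v_rel = (-3, -5),  |v_rel|² = 34
v_rel×d = (-3)·(-12) − (-5)·(-12) = -24
since m = R²·34 − (-24)²:  R² = (576 + 2178) / 34 = 81
R = √81 = 9  ⇒  r_B = 9 − 4 = 5

rB=5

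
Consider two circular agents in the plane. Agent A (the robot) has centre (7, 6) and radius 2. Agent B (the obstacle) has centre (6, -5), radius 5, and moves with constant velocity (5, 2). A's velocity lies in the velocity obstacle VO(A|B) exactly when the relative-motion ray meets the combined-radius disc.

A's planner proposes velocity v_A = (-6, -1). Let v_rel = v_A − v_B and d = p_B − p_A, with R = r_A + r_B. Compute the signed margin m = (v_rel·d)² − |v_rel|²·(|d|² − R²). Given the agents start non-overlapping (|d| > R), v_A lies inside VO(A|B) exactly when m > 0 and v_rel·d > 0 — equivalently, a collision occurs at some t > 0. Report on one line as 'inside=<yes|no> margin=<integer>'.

d = (-1, -11),  |d|² = 122;  R = 2+5 = 7,  c = 122−7² = 73
v_rel = (-11, -3),  |v_rel|² = 130;  v_rel·d = (-11)·(-1) + (-3)·(-11) = 44
130·t² − 88·t + 73 = 0  ⇒  m = 44² − 130·73 = -7554
m = -7554 < 0,  v_rel·d = 44 > 0  ⇒  outside

inside=no margin=-7554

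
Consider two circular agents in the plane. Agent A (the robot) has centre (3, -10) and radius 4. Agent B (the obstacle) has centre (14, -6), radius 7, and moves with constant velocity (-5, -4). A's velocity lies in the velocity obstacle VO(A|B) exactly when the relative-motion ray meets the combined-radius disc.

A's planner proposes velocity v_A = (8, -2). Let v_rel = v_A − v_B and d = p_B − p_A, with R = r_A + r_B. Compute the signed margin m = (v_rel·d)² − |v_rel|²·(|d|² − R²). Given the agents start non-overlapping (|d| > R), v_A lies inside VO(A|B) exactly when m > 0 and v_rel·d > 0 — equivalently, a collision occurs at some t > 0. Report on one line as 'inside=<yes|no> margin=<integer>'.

d = (11, 4),  |d|² = 137;  R = 4+7 = 11,  c = 137−11² = 16
v_rel = (13, 2),  |v_rel|² = 173;  v_rel·d = (13)·(11) + (2)·(4) = 151
173·t² − 302·t + 16 = 0  ⇒  m = 151² − 173·16 = 20033
m = 20033 > 0,  v_rel·d = 151 > 0  ⇒  inside

inside=yes margin=20033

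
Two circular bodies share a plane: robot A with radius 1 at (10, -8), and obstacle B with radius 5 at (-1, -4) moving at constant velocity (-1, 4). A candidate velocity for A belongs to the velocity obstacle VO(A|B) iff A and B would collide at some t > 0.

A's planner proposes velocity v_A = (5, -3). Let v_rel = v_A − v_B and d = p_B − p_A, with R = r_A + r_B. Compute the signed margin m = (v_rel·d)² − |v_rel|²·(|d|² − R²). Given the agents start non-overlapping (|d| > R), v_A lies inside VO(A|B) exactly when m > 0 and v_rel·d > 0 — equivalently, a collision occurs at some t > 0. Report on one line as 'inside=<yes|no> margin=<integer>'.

d = (-11, 4),  |d|² = 137;  R = 1+5 = 6,  c = 137−6² = 101
v_rel = (6, -7),  |v_rel|² = 85;  v_rel·d = (6)·(-11) + (-7)·(4) = -94
85·t² + 188·t + 101 = 0  ⇒  m = (-94)² − 85·101 = 251
m = 251 > 0,  v_rel·d = -94 < 0  ⇒  outside

inside=no margin=251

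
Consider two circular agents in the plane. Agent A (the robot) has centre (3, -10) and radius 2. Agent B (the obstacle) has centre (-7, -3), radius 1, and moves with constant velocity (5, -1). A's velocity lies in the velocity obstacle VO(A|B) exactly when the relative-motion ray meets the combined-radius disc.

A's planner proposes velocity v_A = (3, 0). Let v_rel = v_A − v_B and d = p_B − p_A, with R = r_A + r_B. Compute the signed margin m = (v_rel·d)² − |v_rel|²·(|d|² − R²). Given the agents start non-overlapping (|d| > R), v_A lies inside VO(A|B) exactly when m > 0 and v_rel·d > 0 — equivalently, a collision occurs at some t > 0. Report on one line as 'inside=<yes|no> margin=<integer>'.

d = (-10, 7),  |d|² = 149;  R = 2+1 = 3,  c = 149−3² = 140
v_rel = (-2, 1),  |v_rel|² = 5;  v_rel·d = (-2)·(-10) + (1)·(7) = 27
5·t² − 54·t + 140 = 0  ⇒  m = 27² − 5·140 = 29
m = 29 > 0,  v_rel·d = 27 > 0  ⇒  inside

inside=yes margin=29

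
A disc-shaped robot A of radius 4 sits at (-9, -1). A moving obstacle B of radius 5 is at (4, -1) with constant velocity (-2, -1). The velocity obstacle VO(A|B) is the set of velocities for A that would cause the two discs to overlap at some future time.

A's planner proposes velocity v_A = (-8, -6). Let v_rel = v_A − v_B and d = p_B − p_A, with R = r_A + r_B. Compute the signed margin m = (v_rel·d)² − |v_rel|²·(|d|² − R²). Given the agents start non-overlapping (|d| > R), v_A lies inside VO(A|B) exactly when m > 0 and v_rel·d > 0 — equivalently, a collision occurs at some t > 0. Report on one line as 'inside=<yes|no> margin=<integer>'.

d = (13, 0),  |d|² = 169;  R = 4+5 = 9,  c = 169−9² = 88
v_rel = (-6, -5),  |v_rel|² = 61;  v_rel·d = (-6)·(13) + (-5)·(0) = -78
61·t² + 156·t + 88 = 0  ⇒  m = (-78)² − 61·88 = 716
m = 716 > 0,  v_rel·d = -78 < 0  ⇒  outside

inside=no margin=716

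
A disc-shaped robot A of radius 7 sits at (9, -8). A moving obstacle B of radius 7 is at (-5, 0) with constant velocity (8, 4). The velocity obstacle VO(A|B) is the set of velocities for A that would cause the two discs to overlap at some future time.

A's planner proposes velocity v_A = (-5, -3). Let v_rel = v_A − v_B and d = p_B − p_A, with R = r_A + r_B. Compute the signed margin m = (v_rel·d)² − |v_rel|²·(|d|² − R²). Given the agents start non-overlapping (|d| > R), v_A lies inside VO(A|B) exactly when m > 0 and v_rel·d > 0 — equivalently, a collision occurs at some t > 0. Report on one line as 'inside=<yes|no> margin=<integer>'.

d = (-14, 8),  |d|² = 260;  R = 7+7 = 14,  c = 260−14² = 64
v_rel = (-13, -7),  |v_rel|² = 218;  v_rel·d = (-13)·(-14) + (-7)·(8) = 126
218·t² − 252·t + 64 = 0  ⇒  m = 126² − 218·64 = 1924
m = 1924 > 0,  v_rel·d = 126 > 0  ⇒  inside

inside=yes margin=1924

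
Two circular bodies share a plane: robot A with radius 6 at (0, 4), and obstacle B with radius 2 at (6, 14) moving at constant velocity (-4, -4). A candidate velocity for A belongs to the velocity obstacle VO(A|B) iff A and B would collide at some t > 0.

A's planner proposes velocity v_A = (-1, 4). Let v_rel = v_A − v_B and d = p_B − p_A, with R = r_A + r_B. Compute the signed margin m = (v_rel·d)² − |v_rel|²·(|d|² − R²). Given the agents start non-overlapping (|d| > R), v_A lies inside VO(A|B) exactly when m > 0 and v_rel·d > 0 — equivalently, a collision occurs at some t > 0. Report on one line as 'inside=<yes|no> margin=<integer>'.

d = (6, 10),  |d|² = 136;  R = 6+2 = 8,  c = 136−8² = 72
v_rel = (3, 8),  |v_rel|² = 73;  v_rel·d = (3)·(6) + (8)·(10) = 98
73·t² − 196·t + 72 = 0  ⇒  m = 98² − 73·72 = 4348
m = 4348 > 0,  v_rel·d = 98 > 0  ⇒  inside

inside=yes margin=4348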